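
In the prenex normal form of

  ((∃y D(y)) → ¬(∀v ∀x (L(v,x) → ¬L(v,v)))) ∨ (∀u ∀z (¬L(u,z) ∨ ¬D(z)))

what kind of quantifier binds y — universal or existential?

First replace A → B with ¬A ∨ B.
  ¬(∃y D(y)) ∨ ¬(∀v ∀x (¬L(v,x) ∨ ¬L(v,v))) ∨ (∀u ∀z (¬L(u,z) ∨ ¬D(z)))
Drive negations inward (¬∀x A ≡ ∃x ¬A, ¬∃x A ≡ ∀x ¬A, De Morgan for ∧/∨):
  (∀y ¬D(y)) ∨ (∃v ∃x (L(v,x) ∧ L(v,v))) ∨ (∀u ∀z (¬L(u,z) ∨ ¬D(z)))
Finally move all quantifiers to the prefix:
  ∀y ∃v ∃x ∀u ∀z (¬D(y) ∨ L(v,x) ∧ L(v,v) ∨ ¬L(u,z) ∨ ¬D(z))
The quantifier ∃y sits under an odd number of negations (counting the antecedent side of each →), so it flips to ∀y.

universal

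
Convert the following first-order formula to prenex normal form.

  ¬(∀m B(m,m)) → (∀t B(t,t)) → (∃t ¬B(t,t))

∀m ∃t ∃z (B(m,m) ∨ ¬B(t,t) ∨ ¬B(z,z))

Eliminate → and ↔ using ¬ and ∨.
  ¬¬(∀m B(m,m)) ∨ ¬(∀t B(t,t)) ∨ (∃t ¬B(t,t))
Move each ¬ inward, flipping quantifiers it crosses:
  (∀m B(m,m)) ∨ (∃t ¬B(t,t)) ∨ (∃t ¬B(t,t))
Standardize variables apart so no two quantifiers bind the same name: t↦z.
  (∀m B(m,m)) ∨ (∃t ¬B(t,t)) ∨ (∃z ¬B(z,z))
Finally move all quantifiers to the prefix:
  ∀m ∃t ∃z (B(m,m) ∨ ¬B(t,t) ∨ ¬B(z,z))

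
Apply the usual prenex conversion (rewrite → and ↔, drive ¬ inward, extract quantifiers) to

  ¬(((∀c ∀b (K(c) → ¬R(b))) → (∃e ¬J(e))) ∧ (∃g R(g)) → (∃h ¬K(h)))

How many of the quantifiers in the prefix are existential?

Eliminate → and ↔ using ¬ and ∨.
  ¬(¬((¬(∀c ∀b (¬K(c) ∨ ¬R(b))) ∨ (∃e ¬J(e))) ∧ (∃g R(g))) ∨ (∃h ¬K(h)))
Push ¬ through the quantifiers and connectives to reach negation normal form:
  ((∃c ∃b (K(c) ∧ R(b))) ∨ (∃e ¬J(e))) ∧ (∃g R(g)) ∧ (∀h K(h))
All bound variables are already distinct, so no renaming is needed.
Extract every quantifier outward, since the variables are now distinct and don't occur free across branches:
  ∃c ∃b ∃e ∃g ∀h ((K(c) ∧ R(b) ∨ ¬J(e)) ∧ R(g) ∧ K(h))
The prefix is ∃c ∃b ∃e ∃g ∀h: 1 universal, 4 existential.

4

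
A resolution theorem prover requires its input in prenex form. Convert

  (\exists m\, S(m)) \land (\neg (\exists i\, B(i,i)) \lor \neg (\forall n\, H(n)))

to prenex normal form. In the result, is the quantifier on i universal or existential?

Move each ¬ inward, flipping quantifiers it crosses:
  (\exists m\, S(m)) \land ((\forall i\, \neg B(i,i)) \lor (\exists n\, \neg H(n)))
All bound variables are already distinct, so no renaming is needed.
Extract every quantifier outward, since the variables are now distinct and don't occur free across branches:
  \exists m\, \forall i\, \exists n\, (S(m) \land (\neg B(i,i) \lor \neg H(n)))
The quantifier \exists i sits under an odd number of negations, so it flips to \forall i.

universal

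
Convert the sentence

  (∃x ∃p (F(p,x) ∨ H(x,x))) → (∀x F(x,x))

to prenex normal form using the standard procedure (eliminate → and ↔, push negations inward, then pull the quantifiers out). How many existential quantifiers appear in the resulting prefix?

0

First replace A → B with ¬A ∨ B.
  ¬(∃x ∃p (F(p,x) ∨ H(x,x))) ∨ (∀x F(x,x))
Drive negations inward (¬∀x A ≡ ∃x ¬A, ¬∃x A ≡ ∀x ¬A, De Morgan for ∧/∨):
  (∀x ∀p (¬F(p,x) ∧ ¬H(x,x))) ∨ (∀x F(x,x))
Rename bound variables to avoid capture: x↦y.
  (∀x ∀p (¬F(p,x) ∧ ¬H(x,x))) ∨ (∀y F(y,y))
Extract every quantifier outward, since the variables are now distinct and don't occur free across branches:
  ∀x ∀p ∀y (¬F(p,x) ∧ ¬H(x,x) ∨ F(y,y))
The prefix is ∀x ∀p ∀y: 3 universal, 0 existential.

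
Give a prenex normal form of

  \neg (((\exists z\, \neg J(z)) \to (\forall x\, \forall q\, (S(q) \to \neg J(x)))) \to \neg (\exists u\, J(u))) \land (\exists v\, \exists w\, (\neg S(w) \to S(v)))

Rewrite implications/biconditionals: A → B as ¬A ∨ B.
  \neg (\neg (\neg (\exists z\, \neg J(z)) \lor (\forall x\, \forall q\, (\neg S(q) \lor \neg J(x)))) \lor \neg (\exists u\, J(u))) \land (\exists v\, \exists w\, (\neg \neg S(w) \lor S(v)))
Move each ¬ inward, flipping quantifiers it crosses:
  ((\forall z\, J(z)) \lor (\forall x\, \forall q\, (\neg S(q) \lor \neg J(x)))) \land (\exists u\, J(u)) \land (\exists v\, \exists w\, (S(w) \lor S(v)))
All bound variables are already distinct, so no renaming is needed.
Extract every quantifier outward, since the variables are now distinct and don't occur free across branches:
  \forall z\, \forall x\, \forall q\, \exists u\, \exists v\, \exists w\, ((J(z) \lor \neg S(q) \lor \neg J(x)) \land J(u) \land (S(w) \lor S(v)))

\forall z\, \forall x\, \forall q\, \exists u\, \exists v\, \exists w\, ((J(z) \lor \neg S(q) \lor \neg J(x)) \land J(u) \land (S(w) \lor S(v)))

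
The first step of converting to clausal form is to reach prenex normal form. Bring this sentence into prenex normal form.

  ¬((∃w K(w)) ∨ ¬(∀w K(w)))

∀w ∀a (¬K(w) ∧ K(a))

Push ¬ through the quantifiers and connectives to reach negation normal form:
  (∀w ¬K(w)) ∧ (∀w K(w))
Rename bound variables to avoid capture: w↦a.
  (∀w ¬K(w)) ∧ (∀a K(a))
Pull the quantifiers to the front (each side's bound variable is not free in the other side):
  ∀w ∀a (¬K(w) ∧ K(a))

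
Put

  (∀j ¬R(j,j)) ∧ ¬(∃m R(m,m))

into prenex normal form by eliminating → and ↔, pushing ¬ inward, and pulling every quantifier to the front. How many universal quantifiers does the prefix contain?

Drive negations inward (¬∀x A ≡ ∃x ¬A, ¬∃x A ≡ ∀x ¬A, De Morgan for ∧/∨):
  (∀j ¬R(j,j)) ∧ (∀m ¬R(m,m))
All bound variables are already distinct, so no renaming is needed.
Finally move all quantifiers to the prefix:
  ∀j ∀m (¬R(j,j) ∧ ¬R(m,m))
The prefix is ∀j ∀m: 2 universal, 0 existential.

2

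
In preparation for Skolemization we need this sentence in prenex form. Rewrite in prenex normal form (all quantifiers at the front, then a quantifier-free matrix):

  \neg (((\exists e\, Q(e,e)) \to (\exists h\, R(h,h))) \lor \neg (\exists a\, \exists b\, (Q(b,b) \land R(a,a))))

\exists e\, \forall h\, \exists a\, \exists b\, (Q(e,e) \land \neg R(h,h) \land Q(b,b) \land R(a,a))

Eliminate → and ↔ using ¬ and ∨.
  \neg (\neg (\exists e\, Q(e,e)) \lor (\exists h\, R(h,h)) \lor \neg (\exists a\, \exists b\, (Q(b,b) \land R(a,a))))
Move each ¬ inward, flipping quantifiers it crosses:
  (\exists e\, Q(e,e)) \land (\forall h\, \neg R(h,h)) \land (\exists a\, \exists b\, (Q(b,b) \land R(a,a)))
Pull the quantifiers to the front (each side's bound variable is not free in the other side):
  \exists e\, \forall h\, \exists a\, \exists b\, (Q(e,e) \land \neg R(h,h) \land Q(b,b) \land R(a,a))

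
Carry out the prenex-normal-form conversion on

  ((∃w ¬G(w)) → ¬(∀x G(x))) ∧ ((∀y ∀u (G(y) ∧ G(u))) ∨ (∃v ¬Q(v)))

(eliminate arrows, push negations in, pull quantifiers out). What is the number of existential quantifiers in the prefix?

2

Rewrite implications/biconditionals: A → B as ¬A ∨ B.
  (¬(∃w ¬G(w)) ∨ ¬(∀x G(x))) ∧ ((∀y ∀u (G(y) ∧ G(u))) ∨ (∃v ¬Q(v)))
Drive negations inward (¬∀x A ≡ ∃x ¬A, ¬∃x A ≡ ∀x ¬A, De Morgan for ∧/∨):
  ((∀w G(w)) ∨ (∃x ¬G(x))) ∧ ((∀y ∀u (G(y) ∧ G(u))) ∨ (∃v ¬Q(v)))
Pull the quantifiers to the front (each side's bound variable is not free in the other side):
  ∀w ∃x ∀y ∀u ∃v ((G(w) ∨ ¬G(x)) ∧ (G(y) ∧ G(u) ∨ ¬Q(v)))
The prefix is ∀w ∃x ∀y ∀u ∃v: 3 universal, 2 existential.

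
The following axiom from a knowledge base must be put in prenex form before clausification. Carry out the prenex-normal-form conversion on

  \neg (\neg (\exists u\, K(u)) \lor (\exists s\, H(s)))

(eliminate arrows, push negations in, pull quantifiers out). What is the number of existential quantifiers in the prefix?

Drive negations inward (¬∀x A ≡ ∃x ¬A, ¬∃x A ≡ ∀x ¬A, De Morgan for ∧/∨):
  (\exists u\, K(u)) \land (\forall s\, \neg H(s))
Extract every quantifier outward, since the variables are now distinct and don't occur free across branches:
  \exists u\, \forall s\, (K(u) \land \neg H(s))
The prefix is \exists u \forall s: 1 universal, 1 existential.

1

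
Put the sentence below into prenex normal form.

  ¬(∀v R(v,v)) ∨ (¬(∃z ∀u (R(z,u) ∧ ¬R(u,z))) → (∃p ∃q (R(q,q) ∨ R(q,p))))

First replace A → B with ¬A ∨ B.
  ¬(∀v R(v,v)) ∨ ¬¬(∃z ∀u (R(z,u) ∧ ¬R(u,z))) ∨ (∃p ∃q (R(q,q) ∨ R(q,p)))
Push ¬ through the quantifiers and connectives to reach negation normal form:
  (∃v ¬R(v,v)) ∨ (∃z ∀u (R(z,u) ∧ ¬R(u,z))) ∨ (∃p ∃q (R(q,q) ∨ R(q,p)))
All bound variables are already distinct, so no renaming is needed.
Extract every quantifier outward, since the variables are now distinct and don't occur free across branches:
  ∃v ∃z ∀u ∃p ∃q (¬R(v,v) ∨ R(z,u) ∧ ¬R(u,z) ∨ R(q,q) ∨ R(q,p))

∃v ∃z ∀u ∃p ∃q (¬R(v,v) ∨ R(z,u) ∧ ¬R(u,z) ∨ R(q,q) ∨ R(q,p))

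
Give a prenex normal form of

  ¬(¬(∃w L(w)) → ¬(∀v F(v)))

∀w ∀v (¬L(w) ∧ F(v))

First replace A → B with ¬A ∨ B.
  ¬(¬¬(∃w L(w)) ∨ ¬(∀v F(v)))
Push ¬ through the quantifiers and connectives to reach negation normal form:
  (∀w ¬L(w)) ∧ (∀v F(v))
All bound variables are already distinct, so no renaming is needed.
Finally move all quantifiers to the prefix:
  ∀w ∀v (¬L(w) ∧ F(v))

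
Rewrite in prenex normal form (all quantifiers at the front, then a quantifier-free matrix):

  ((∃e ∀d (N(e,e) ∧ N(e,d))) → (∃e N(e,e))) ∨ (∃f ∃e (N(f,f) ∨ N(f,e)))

Rewrite implications/biconditionals: A → B as ¬A ∨ B.
  ¬(∃e ∀d (N(e,e) ∧ N(e,d))) ∨ (∃e N(e,e)) ∨ (∃f ∃e (N(f,f) ∨ N(f,e)))
Move each ¬ inward, flipping quantifiers it crosses:
  (∀e ∃d (¬N(e,e) ∨ ¬N(e,d))) ∨ (∃e N(e,e)) ∨ (∃f ∃e (N(f,f) ∨ N(f,e)))
Give each quantifier a distinct variable: e↦t, e↦w1.
  (∀e ∃d (¬N(e,e) ∨ ¬N(e,d))) ∨ (∃t N(t,t)) ∨ (∃f ∃w1 (N(f,f) ∨ N(f,w1)))
Finally move all quantifiers to the prefix:
  ∀e ∃d ∃t ∃f ∃w1 (¬N(e,e) ∨ ¬N(e,d) ∨ N(t,t) ∨ N(f,f) ∨ N(f,w1))

∀e ∃d ∃t ∃f ∃w1 (¬N(e,e) ∨ ¬N(e,d) ∨ N(t,t) ∨ N(f,f) ∨ N(f,w1))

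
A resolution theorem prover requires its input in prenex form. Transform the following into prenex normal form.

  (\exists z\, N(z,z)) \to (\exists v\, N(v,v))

Rewrite implications/biconditionals: A → B as ¬A ∨ B.
  \neg (\exists z\, N(z,z)) \lor (\exists v\, N(v,v))
Drive negations inward (¬∀x A ≡ ∃x ¬A, ¬∃x A ≡ ∀x ¬A, De Morgan for ∧/∨):
  (\forall z\, \neg N(z,z)) \lor (\exists v\, N(v,v))
All bound variables are already distinct, so no renaming is needed.
Pull the quantifiers to the front (each side's bound variable is not free in the other side):
  \forall z\, \exists v\, (\neg N(z,z) \lor N(v,v))

\forall z\, \exists v\, (\neg N(z,z) \lor N(v,v))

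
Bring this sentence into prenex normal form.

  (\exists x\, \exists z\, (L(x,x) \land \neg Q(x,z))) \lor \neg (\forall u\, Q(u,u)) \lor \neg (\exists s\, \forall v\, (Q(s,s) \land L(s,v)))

\exists x\, \exists z\, \exists u\, \forall s\, \exists v\, (L(x,x) \land \neg Q(x,z) \lor \neg Q(u,u) \lor \neg Q(s,s) \lor \neg L(s,v))

Move each ¬ inward, flipping quantifiers it crosses:
  (\exists x\, \exists z\, (L(x,x) \land \neg Q(x,z))) \lor (\exists u\, \neg Q(u,u)) \lor (\forall s\, \exists v\, (\neg Q(s,s) \lor \neg L(s,v)))
Finally move all quantifiers to the prefix:
  \exists x\, \exists z\, \exists u\, \forall s\, \exists v\, (L(x,x) \land \neg Q(x,z) \lor \neg Q(u,u) \lor \neg Q(s,s) \lor \neg L(s,v))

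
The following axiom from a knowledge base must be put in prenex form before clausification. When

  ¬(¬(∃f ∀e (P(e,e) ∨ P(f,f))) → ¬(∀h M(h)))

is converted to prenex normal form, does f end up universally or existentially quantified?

Eliminate → and ↔ using ¬ and ∨.
  ¬(¬¬(∃f ∀e (P(e,e) ∨ P(f,f))) ∨ ¬(∀h M(h)))
Push ¬ through the quantifiers and connectives to reach negation normal form:
  (∀f ∃e (¬P(e,e) ∧ ¬P(f,f))) ∧ (∀h M(h))
All bound variables are already distinct, so no renaming is needed.
Extract every quantifier outward, since the variables are now distinct and don't occur free across branches:
  ∀f ∃e ∀h (¬P(e,e) ∧ ¬P(f,f) ∧ M(h))
The quantifier ∃f sits under an odd number of negations (counting the antecedent side of each →), so it flips to ∀f.

universal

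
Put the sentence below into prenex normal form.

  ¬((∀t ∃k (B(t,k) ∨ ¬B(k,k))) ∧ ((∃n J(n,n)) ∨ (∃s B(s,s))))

∃t ∀k ∀n ∀s (¬B(t,k) ∧ B(k,k) ∨ ¬J(n,n) ∧ ¬B(s,s))

Push ¬ through the quantifiers and connectives to reach negation normal form:
  (∃t ∀k (¬B(t,k) ∧ B(k,k))) ∨ (∀n ¬J(n,n)) ∧ (∀s ¬B(s,s))
All bound variables are already distinct, so no renaming is needed.
Pull the quantifiers to the front (each side's bound variable is not free in the other side):
  ∃t ∀k ∀n ∀s (¬B(t,k) ∧ B(k,k) ∨ ¬J(n,n) ∧ ¬B(s,s))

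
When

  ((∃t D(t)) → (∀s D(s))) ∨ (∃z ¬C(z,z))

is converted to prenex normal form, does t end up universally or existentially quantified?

universal

First replace A → B with ¬A ∨ B.
  ¬(∃t D(t)) ∨ (∀s D(s)) ∨ (∃z ¬C(z,z))
Push ¬ through the quantifiers and connectives to reach negation normal form:
  (∀t ¬D(t)) ∨ (∀s D(s)) ∨ (∃z ¬C(z,z))
All bound variables are already distinct, so no renaming is needed.
Extract every quantifier outward, since the variables are now distinct and don't occur free across branches:
  ∀t ∀s ∃z (¬D(t) ∨ D(s) ∨ ¬C(z,z))
The quantifier ∃t sits under an odd number of negations (counting the antecedent side of each →), so it flips to ∀t.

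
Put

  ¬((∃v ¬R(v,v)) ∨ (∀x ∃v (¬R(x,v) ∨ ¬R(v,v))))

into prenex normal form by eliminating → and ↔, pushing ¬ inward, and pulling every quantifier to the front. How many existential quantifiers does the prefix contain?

1

Move each ¬ inward, flipping quantifiers it crosses:
  (∀v R(v,v)) ∧ (∃x ∀v (R(x,v) ∧ R(v,v)))
Rename bound variables to avoid capture: v↦y.
  (∀v R(v,v)) ∧ (∃x ∀y (R(x,y) ∧ R(y,y)))
Pull the quantifiers to the front (each side's bound variable is not free in the other side):
  ∀v ∃x ∀y (R(v,v) ∧ R(x,y) ∧ R(y,y))
The prefix is ∀v ∃x ∀y: 2 universal, 1 existential.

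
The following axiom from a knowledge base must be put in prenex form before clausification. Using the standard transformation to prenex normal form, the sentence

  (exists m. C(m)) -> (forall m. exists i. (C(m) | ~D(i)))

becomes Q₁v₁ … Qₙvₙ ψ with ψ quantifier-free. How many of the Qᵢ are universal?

2

First replace A → B with ¬A ∨ B.
  ~(exists m. C(m)) | (forall m. exists i. (C(m) | ~D(i)))
Move each ¬ inward, flipping quantifiers it crosses:
  (forall m. ~C(m)) | (forall m. exists i. (C(m) | ~D(i)))
Rename bound variables to avoid capture: m↦z.
  (forall m. ~C(m)) | (forall z. exists i. (C(z) | ~D(i)))
Finally move all quantifiers to the prefix:
  forall m. forall z. exists i. (~C(m) | C(z) | ~D(i))
The prefix is forall m forall z exists i: 2 universal, 1 existential.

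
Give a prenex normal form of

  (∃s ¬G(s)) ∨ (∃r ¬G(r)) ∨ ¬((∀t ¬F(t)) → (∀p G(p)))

∃s ∃r ∀t ∃p (¬G(s) ∨ ¬G(r) ∨ ¬F(t) ∧ ¬G(p))

First replace A → B with ¬A ∨ B.
  (∃s ¬G(s)) ∨ (∃r ¬G(r)) ∨ ¬(¬(∀t ¬F(t)) ∨ (∀p G(p)))
Push ¬ through the quantifiers and connectives to reach negation normal form:
  (∃s ¬G(s)) ∨ (∃r ¬G(r)) ∨ (∀t ¬F(t)) ∧ (∃p ¬G(p))
All bound variables are already distinct, so no renaming is needed.
Pull the quantifiers to the front (each side's bound variable is not free in the other side):
  ∃s ∃r ∀t ∃p (¬G(s) ∨ ¬G(r) ∨ ¬F(t) ∧ ¬G(p))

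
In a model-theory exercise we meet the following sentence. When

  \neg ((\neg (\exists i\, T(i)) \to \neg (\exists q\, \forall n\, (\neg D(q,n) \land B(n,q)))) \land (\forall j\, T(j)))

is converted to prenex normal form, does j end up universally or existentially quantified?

existential

First replace A → B with ¬A ∨ B.
  \neg ((\neg \neg (\exists i\, T(i)) \lor \neg (\exists q\, \forall n\, (\neg D(q,n) \land B(n,q)))) \land (\forall j\, T(j)))
Drive negations inward (¬∀x A ≡ ∃x ¬A, ¬∃x A ≡ ∀x ¬A, De Morgan for ∧/∨):
  (\forall i\, \neg T(i)) \land (\exists q\, \forall n\, (\neg D(q,n) \land B(n,q))) \lor (\exists j\, \neg T(j))
Finally move all quantifiers to the prefix:
  \forall i\, \exists q\, \forall n\, \exists j\, (\neg T(i) \land \neg D(q,n) \land B(n,q) \lor \neg T(j))
The quantifier \forall j sits under an odd number of negations (counting the antecedent side of each →), so it flips to \exists j.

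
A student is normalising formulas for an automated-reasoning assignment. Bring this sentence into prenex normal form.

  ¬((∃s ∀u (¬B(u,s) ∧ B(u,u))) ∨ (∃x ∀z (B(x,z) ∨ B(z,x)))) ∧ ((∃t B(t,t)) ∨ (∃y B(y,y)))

Move each ¬ inward, flipping quantifiers it crosses:
  (∀s ∃u (B(u,s) ∨ ¬B(u,u))) ∧ (∀x ∃z (¬B(x,z) ∧ ¬B(z,x))) ∧ ((∃t B(t,t)) ∨ (∃y B(y,y)))
All bound variables are already distinct, so no renaming is needed.
Pull the quantifiers to the front (each side's bound variable is not free in the other side):
  ∀s ∃u ∀x ∃z ∃t ∃y ((B(u,s) ∨ ¬B(u,u)) ∧ ¬B(x,z) ∧ ¬B(z,x) ∧ (B(t,t) ∨ B(y,y)))

∀s ∃u ∀x ∃z ∃t ∃y ((B(u,s) ∨ ¬B(u,u)) ∧ ¬B(x,z) ∧ ¬B(z,x) ∧ (B(t,t) ∨ B(y,y)))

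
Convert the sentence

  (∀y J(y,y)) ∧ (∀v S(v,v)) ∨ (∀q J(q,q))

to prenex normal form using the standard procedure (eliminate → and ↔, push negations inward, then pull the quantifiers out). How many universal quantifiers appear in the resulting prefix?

All bound variables are already distinct, so no renaming is needed.
Extract every quantifier outward, since the variables are now distinct and don't occur free across branches:
  ∀y ∀v ∀q (J(y,y) ∧ S(v,v) ∨ J(q,q))
The prefix is ∀y ∀v ∀q: 3 universal, 0 existential.

3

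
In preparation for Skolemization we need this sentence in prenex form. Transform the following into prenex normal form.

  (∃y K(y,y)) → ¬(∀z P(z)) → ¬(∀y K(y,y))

Eliminate → and ↔ using ¬ and ∨.
  ¬(∃y K(y,y)) ∨ ¬¬(∀z P(z)) ∨ ¬(∀y K(y,y))
Push ¬ through the quantifiers and connectives to reach negation normal form:
  (∀y ¬K(y,y)) ∨ (∀z P(z)) ∨ (∃y ¬K(y,y))
Give each quantifier a distinct variable: y↦c.
  (∀y ¬K(y,y)) ∨ (∀z P(z)) ∨ (∃c ¬K(c,c))
Extract every quantifier outward, since the variables are now distinct and don't occur free across branches:
  ∀y ∀z ∃c (¬K(y,y) ∨ P(z) ∨ ¬K(c,c))

∀y ∀z ∃c (¬K(y,y) ∨ P(z) ∨ ¬K(c,c))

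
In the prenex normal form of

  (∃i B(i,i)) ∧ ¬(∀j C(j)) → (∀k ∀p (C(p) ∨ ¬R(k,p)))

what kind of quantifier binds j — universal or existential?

First replace A → B with ¬A ∨ B.
  ¬((∃i B(i,i)) ∧ ¬(∀j C(j))) ∨ (∀k ∀p (C(p) ∨ ¬R(k,p)))
Move each ¬ inward, flipping quantifiers it crosses:
  (∀i ¬B(i,i)) ∨ (∀j C(j)) ∨ (∀k ∀p (C(p) ∨ ¬R(k,p)))
Pull the quantifiers to the front (each side's bound variable is not free in the other side):
  ∀i ∀j ∀k ∀p (¬B(i,i) ∨ C(j) ∨ C(p) ∨ ¬R(k,p))
The quantifier ∀j sits under an even number of negations (counting the antecedent side of each →), so it remains universal.

universal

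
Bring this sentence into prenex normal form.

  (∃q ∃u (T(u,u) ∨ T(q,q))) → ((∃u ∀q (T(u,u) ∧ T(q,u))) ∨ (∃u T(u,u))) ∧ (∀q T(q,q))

Eliminate → and ↔ using ¬ and ∨.
  ¬(∃q ∃u (T(u,u) ∨ T(q,q))) ∨ ((∃u ∀q (T(u,u) ∧ T(q,u))) ∨ (∃u T(u,u))) ∧ (∀q T(q,q))
Move each ¬ inward, flipping quantifiers it crosses:
  (∀q ∀u (¬T(u,u) ∧ ¬T(q,q))) ∨ ((∃u ∀q (T(u,u) ∧ T(q,u))) ∨ (∃u T(u,u))) ∧ (∀q T(q,q))
Give each quantifier a distinct variable: u↦b, q↦y, u↦s, q↦x1.
  (∀q ∀u (¬T(u,u) ∧ ¬T(q,q))) ∨ ((∃b ∀y (T(b,b) ∧ T(y,b))) ∨ (∃s T(s,s))) ∧ (∀x1 T(x1,x1))
Extract every quantifier outward, since the variables are now distinct and don't occur free across branches:
  ∀q ∀u ∃b ∀y ∃s ∀x1 (¬T(u,u) ∧ ¬T(q,q) ∨ (T(b,b) ∧ T(y,b) ∨ T(s,s)) ∧ T(x1,x1))

∀q ∀u ∃b ∀y ∃s ∀x1 (¬T(u,u) ∧ ¬T(q,q) ∨ (T(b,b) ∧ T(y,b) ∨ T(s,s)) ∧ T(x1,x1))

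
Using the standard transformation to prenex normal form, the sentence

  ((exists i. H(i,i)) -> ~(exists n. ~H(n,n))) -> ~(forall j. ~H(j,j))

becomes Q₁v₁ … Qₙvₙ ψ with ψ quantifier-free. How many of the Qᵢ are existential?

3

Rewrite implications/biconditionals: A → B as ¬A ∨ B.
  ~(~(exists i. H(i,i)) | ~(exists n. ~H(n,n))) | ~(forall j. ~H(j,j))
Drive negations inward (¬∀x A ≡ ∃x ¬A, ¬∃x A ≡ ∀x ¬A, De Morgan for ∧/∨):
  (exists i. H(i,i)) & (exists n. ~H(n,n)) | (exists j. H(j,j))
All bound variables are already distinct, so no renaming is needed.
Pull the quantifiers to the front (each side's bound variable is not free in the other side):
  exists i. exists n. exists j. (H(i,i) & ~H(n,n) | H(j,j))
The prefix is exists i exists n exists j: 0 universal, 3 existential.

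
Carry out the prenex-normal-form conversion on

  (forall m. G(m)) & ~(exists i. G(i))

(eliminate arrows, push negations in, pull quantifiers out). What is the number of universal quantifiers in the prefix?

2

Move each ¬ inward, flipping quantifiers it crosses:
  (forall m. G(m)) & (forall i. ~G(i))
All bound variables are already distinct, so no renaming is needed.
Finally move all quantifiers to the prefix:
  forall m. forall i. (G(m) & ~G(i))
The prefix is forall m forall i: 2 universal, 0 existential.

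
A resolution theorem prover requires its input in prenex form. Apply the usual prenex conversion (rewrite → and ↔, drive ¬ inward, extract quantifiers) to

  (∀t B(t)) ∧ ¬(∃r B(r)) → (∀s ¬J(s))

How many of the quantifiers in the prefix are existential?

2

Eliminate → and ↔ using ¬ and ∨.
  ¬((∀t B(t)) ∧ ¬(∃r B(r))) ∨ (∀s ¬J(s))
Drive negations inward (¬∀x A ≡ ∃x ¬A, ¬∃x A ≡ ∀x ¬A, De Morgan for ∧/∨):
  (∃t ¬B(t)) ∨ (∃r B(r)) ∨ (∀s ¬J(s))
All bound variables are already distinct, so no renaming is needed.
Finally move all quantifiers to the prefix:
  ∃t ∃r ∀s (¬B(t) ∨ B(r) ∨ ¬J(s))
The prefix is ∃t ∃r ∀s: 1 universal, 2 existential.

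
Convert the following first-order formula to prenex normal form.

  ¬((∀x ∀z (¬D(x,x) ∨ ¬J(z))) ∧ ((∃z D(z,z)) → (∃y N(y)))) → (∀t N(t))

∀x ∀z ∀v1 ∃y ∀t ((¬D(x,x) ∨ ¬J(z)) ∧ (¬D(v1,v1) ∨ N(y)) ∨ N(t))

Eliminate → and ↔ using ¬ and ∨.
  ¬¬((∀x ∀z (¬D(x,x) ∨ ¬J(z))) ∧ (¬(∃z D(z,z)) ∨ (∃y N(y)))) ∨ (∀t N(t))
Drive negations inward (¬∀x A ≡ ∃x ¬A, ¬∃x A ≡ ∀x ¬A, De Morgan for ∧/∨):
  (∀x ∀z (¬D(x,x) ∨ ¬J(z))) ∧ ((∀z ¬D(z,z)) ∨ (∃y N(y))) ∨ (∀t N(t))
Rename bound variables to avoid capture: z↦v1.
  (∀x ∀z (¬D(x,x) ∨ ¬J(z))) ∧ ((∀v1 ¬D(v1,v1)) ∨ (∃y N(y))) ∨ (∀t N(t))
Pull the quantifiers to the front (each side's bound variable is not free in the other side):
  ∀x ∀z ∀v1 ∃y ∀t ((¬D(x,x) ∨ ¬J(z)) ∧ (¬D(v1,v1) ∨ N(y)) ∨ N(t))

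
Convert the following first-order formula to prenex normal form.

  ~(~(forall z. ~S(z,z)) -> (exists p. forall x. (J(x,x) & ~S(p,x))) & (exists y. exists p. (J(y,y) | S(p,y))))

exists z. forall p. exists x. forall y. forall s. (S(z,z) & (~J(x,x) | S(p,x) | ~J(y,y) & ~S(s,y)))

First replace A → B with ¬A ∨ B.
  ~(~~(forall z. ~S(z,z)) | (exists p. forall x. (J(x,x) & ~S(p,x))) & (exists y. exists p. (J(y,y) | S(p,y))))
Move each ¬ inward, flipping quantifiers it crosses:
  (exists z. S(z,z)) & ((forall p. exists x. (~J(x,x) | S(p,x))) | (forall y. forall p. (~J(y,y) & ~S(p,y))))
Rename bound variables to avoid capture: p↦s.
  (exists z. S(z,z)) & ((forall p. exists x. (~J(x,x) | S(p,x))) | (forall y. forall s. (~J(y,y) & ~S(s,y))))
Pull the quantifiers to the front (each side's bound variable is not free in the other side):
  exists z. forall p. exists x. forall y. forall s. (S(z,z) & (~J(x,x) | S(p,x) | ~J(y,y) & ~S(s,y)))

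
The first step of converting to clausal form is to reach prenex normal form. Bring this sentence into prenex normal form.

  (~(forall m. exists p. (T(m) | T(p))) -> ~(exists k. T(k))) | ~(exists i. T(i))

Rewrite implications/biconditionals: A → B as ¬A ∨ B.
  ~~(forall m. exists p. (T(m) | T(p))) | ~(exists k. T(k)) | ~(exists i. T(i))
Move each ¬ inward, flipping quantifiers it crosses:
  (forall m. exists p. (T(m) | T(p))) | (forall k. ~T(k)) | (forall i. ~T(i))
All bound variables are already distinct, so no renaming is needed.
Pull the quantifiers to the front (each side's bound variable is not free in the other side):
  forall m. exists p. forall k. forall i. (T(m) | T(p) | ~T(k) | ~T(i))

forall m. exists p. forall k. forall i. (T(m) | T(p) | ~T(k) | ~T(i))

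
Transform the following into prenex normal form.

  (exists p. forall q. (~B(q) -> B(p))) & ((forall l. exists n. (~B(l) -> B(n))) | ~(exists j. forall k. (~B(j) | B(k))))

exists p. forall q. forall l. exists n. forall j. exists k. ((B(q) | B(p)) & (B(l) | B(n) | B(j) & ~B(k)))

Rewrite implications/biconditionals: A → B as ¬A ∨ B.
  (exists p. forall q. (~~B(q) | B(p))) & ((forall l. exists n. (~~B(l) | B(n))) | ~(exists j. forall k. (~B(j) | B(k))))
Drive negations inward (¬∀x A ≡ ∃x ¬A, ¬∃x A ≡ ∀x ¬A, De Morgan for ∧/∨):
  (exists p. forall q. (B(q) | B(p))) & ((forall l. exists n. (B(l) | B(n))) | (forall j. exists k. (B(j) & ~B(k))))
All bound variables are already distinct, so no renaming is needed.
Finally move all quantifiers to the prefix:
  exists p. forall q. forall l. exists n. forall j. exists k. ((B(q) | B(p)) & (B(l) | B(n) | B(j) & ~B(k)))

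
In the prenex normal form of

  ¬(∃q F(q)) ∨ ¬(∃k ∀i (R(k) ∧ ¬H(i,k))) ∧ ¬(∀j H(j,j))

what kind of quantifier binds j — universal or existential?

Push ¬ through the quantifiers and connectives to reach negation normal form:
  (∀q ¬F(q)) ∨ (∀k ∃i (¬R(k) ∨ H(i,k))) ∧ (∃j ¬H(j,j))
All bound variables are already distinct, so no renaming is needed.
Extract every quantifier outward, since the variables are now distinct and don't occur free across branches:
  ∀q ∀k ∃i ∃j (¬F(q) ∨ (¬R(k) ∨ H(i,k)) ∧ ¬H(j,j))
The quantifier ∀j sits under an odd number of negations, so it flips to ∃j.

existential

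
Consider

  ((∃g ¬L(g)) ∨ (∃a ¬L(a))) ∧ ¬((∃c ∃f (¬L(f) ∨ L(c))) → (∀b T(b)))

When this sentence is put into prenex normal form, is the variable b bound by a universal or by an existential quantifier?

First replace A → B with ¬A ∨ B.
  ((∃g ¬L(g)) ∨ (∃a ¬L(a))) ∧ ¬(¬(∃c ∃f (¬L(f) ∨ L(c))) ∨ (∀b T(b)))
Push ¬ through the quantifiers and connectives to reach negation normal form:
  ((∃g ¬L(g)) ∨ (∃a ¬L(a))) ∧ (∃c ∃f (¬L(f) ∨ L(c))) ∧ (∃b ¬T(b))
All bound variables are already distinct, so no renaming is needed.
Finally move all quantifiers to the prefix:
  ∃g ∃a ∃c ∃f ∃b ((¬L(g) ∨ ¬L(a)) ∧ (¬L(f) ∨ L(c)) ∧ ¬T(b))
The quantifier ∀b sits under an odd number of negations (counting the antecedent side of each →), so it flips to ∃b.

existential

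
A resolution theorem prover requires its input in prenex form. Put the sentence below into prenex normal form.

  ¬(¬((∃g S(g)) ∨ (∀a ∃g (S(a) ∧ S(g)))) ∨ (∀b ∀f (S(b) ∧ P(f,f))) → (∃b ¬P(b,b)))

Rewrite implications/biconditionals: A → B as ¬A ∨ B.
  ¬(¬(¬((∃g S(g)) ∨ (∀a ∃g (S(a) ∧ S(g)))) ∨ (∀b ∀f (S(b) ∧ P(f,f)))) ∨ (∃b ¬P(b,b)))
Drive negations inward (¬∀x A ≡ ∃x ¬A, ¬∃x A ≡ ∀x ¬A, De Morgan for ∧/∨):
  ((∀g ¬S(g)) ∧ (∃a ∀g (¬S(a) ∨ ¬S(g))) ∨ (∀b ∀f (S(b) ∧ P(f,f)))) ∧ (∀b P(b,b))
Give each quantifier a distinct variable: g↦v, b↦v1.
  ((∀g ¬S(g)) ∧ (∃a ∀v (¬S(a) ∨ ¬S(v))) ∨ (∀b ∀f (S(b) ∧ P(f,f)))) ∧ (∀v1 P(v1,v1))
Extract every quantifier outward, since the variables are now distinct and don't occur free across branches:
  ∀g ∃a ∀v ∀b ∀f ∀v1 ((¬S(g) ∧ (¬S(a) ∨ ¬S(v)) ∨ S(b) ∧ P(f,f)) ∧ P(v1,v1))

∀g ∃a ∀v ∀b ∀f ∀v1 ((¬S(g) ∧ (¬S(a) ∨ ¬S(v)) ∨ S(b) ∧ P(f,f)) ∧ P(v1,v1))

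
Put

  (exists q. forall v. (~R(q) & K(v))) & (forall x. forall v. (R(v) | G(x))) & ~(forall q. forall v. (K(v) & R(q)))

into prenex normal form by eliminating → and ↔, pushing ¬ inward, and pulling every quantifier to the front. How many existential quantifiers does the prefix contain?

Move each ¬ inward, flipping quantifiers it crosses:
  (exists q. forall v. (~R(q) & K(v))) & (forall x. forall v. (R(v) | G(x))) & (exists q. exists v. (~K(v) | ~R(q)))
Standardize variables apart so no two quantifiers bind the same name: v↦u, q↦a, v↦x1.
  (exists q. forall v. (~R(q) & K(v))) & (forall x. forall u. (R(u) | G(x))) & (exists a. exists x1. (~K(x1) | ~R(a)))
Pull the quantifiers to the front (each side's bound variable is not free in the other side):
  exists q. forall v. forall x. forall u. exists a. exists x1. (~R(q) & K(v) & (R(u) | G(x)) & (~K(x1) | ~R(a)))
The prefix is exists q forall v forall x forall u exists a exists x1: 3 universal, 3 existential.

3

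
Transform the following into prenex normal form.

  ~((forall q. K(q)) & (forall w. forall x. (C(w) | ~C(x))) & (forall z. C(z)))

Push ¬ through the quantifiers and connectives to reach negation normal form:
  (exists q. ~K(q)) | (exists w. exists x. (~C(w) & C(x))) | (exists z. ~C(z))
Extract every quantifier outward, since the variables are now distinct and don't occur free across branches:
  exists q. exists w. exists x. exists z. (~K(q) | ~C(w) & C(x) | ~C(z))

exists q. exists w. exists x. exists z. (~K(q) | ~C(w) & C(x) | ~C(z))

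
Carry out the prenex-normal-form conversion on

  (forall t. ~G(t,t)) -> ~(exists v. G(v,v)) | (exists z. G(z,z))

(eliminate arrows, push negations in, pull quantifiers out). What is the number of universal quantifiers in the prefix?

1

Rewrite implications/biconditionals: A → B as ¬A ∨ B.
  ~(forall t. ~G(t,t)) | ~(exists v. G(v,v)) | (exists z. G(z,z))
Drive negations inward (¬∀x A ≡ ∃x ¬A, ¬∃x A ≡ ∀x ¬A, De Morgan for ∧/∨):
  (exists t. G(t,t)) | (forall v. ~G(v,v)) | (exists z. G(z,z))
Pull the quantifiers to the front (each side's bound variable is not free in the other side):
  exists t. forall v. exists z. (G(t,t) | ~G(v,v) | G(z,z))
The prefix is exists t forall v exists z: 1 universal, 2 existential.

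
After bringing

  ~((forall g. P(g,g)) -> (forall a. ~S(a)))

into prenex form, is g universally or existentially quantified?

universal

First replace A → B with ¬A ∨ B.
  ~(~(forall g. P(g,g)) | (forall a. ~S(a)))
Move each ¬ inward, flipping quantifiers it crosses:
  (forall g. P(g,g)) & (exists a. S(a))
Finally move all quantifiers to the prefix:
  forall g. exists a. (P(g,g) & S(a))
The quantifier forall g sits under an even number of negations (counting the antecedent side of each →), so it remains universal.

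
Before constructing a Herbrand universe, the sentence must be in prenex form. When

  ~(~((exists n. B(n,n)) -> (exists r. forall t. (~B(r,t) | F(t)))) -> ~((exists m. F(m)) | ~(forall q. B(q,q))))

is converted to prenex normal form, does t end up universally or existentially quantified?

existential

First replace A → B with ¬A ∨ B.
  ~(~~(~(exists n. B(n,n)) | (exists r. forall t. (~B(r,t) | F(t)))) | ~((exists m. F(m)) | ~(forall q. B(q,q))))
Move each ¬ inward, flipping quantifiers it crosses:
  (exists n. B(n,n)) & (forall r. exists t. (B(r,t) & ~F(t))) & ((exists m. F(m)) | (exists q. ~B(q,q)))
All bound variables are already distinct, so no renaming is needed.
Pull the quantifiers to the front (each side's bound variable is not free in the other side):
  exists n. forall r. exists t. exists m. exists q. (B(n,n) & B(r,t) & ~F(t) & (F(m) | ~B(q,q)))
The quantifier forall t sits under an odd number of negations (counting the antecedent side of each →), so it flips to exists t.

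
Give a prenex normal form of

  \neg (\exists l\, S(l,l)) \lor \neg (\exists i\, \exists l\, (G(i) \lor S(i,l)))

\forall l\, \forall i\, \forall c\, (\neg S(l,l) \lor \neg G(i) \land \neg S(i,c))

Push ¬ through the quantifiers and connectives to reach negation normal form:
  (\forall l\, \neg S(l,l)) \lor (\forall i\, \forall l\, (\neg G(i) \land \neg S(i,l)))
Standardize variables apart so no two quantifiers bind the same name: l↦c.
  (\forall l\, \neg S(l,l)) \lor (\forall i\, \forall c\, (\neg G(i) \land \neg S(i,c)))
Pull the quantifiers to the front (each side's bound variable is not free in the other side):
  \forall l\, \forall i\, \forall c\, (\neg S(l,l) \lor \neg G(i) \land \neg S(i,c))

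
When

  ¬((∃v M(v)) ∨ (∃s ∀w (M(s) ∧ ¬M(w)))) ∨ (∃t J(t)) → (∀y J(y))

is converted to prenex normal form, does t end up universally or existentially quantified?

universal

Eliminate → and ↔ using ¬ and ∨.
  ¬(¬((∃v M(v)) ∨ (∃s ∀w (M(s) ∧ ¬M(w)))) ∨ (∃t J(t))) ∨ (∀y J(y))
Move each ¬ inward, flipping quantifiers it crosses:
  ((∃v M(v)) ∨ (∃s ∀w (M(s) ∧ ¬M(w)))) ∧ (∀t ¬J(t)) ∨ (∀y J(y))
Extract every quantifier outward, since the variables are now distinct and don't occur free across branches:
  ∃v ∃s ∀w ∀t ∀y ((M(v) ∨ M(s) ∧ ¬M(w)) ∧ ¬J(t) ∨ J(y))
The quantifier ∃t sits under an odd number of negations (counting the antecedent side of each →), so it flips to ∀t.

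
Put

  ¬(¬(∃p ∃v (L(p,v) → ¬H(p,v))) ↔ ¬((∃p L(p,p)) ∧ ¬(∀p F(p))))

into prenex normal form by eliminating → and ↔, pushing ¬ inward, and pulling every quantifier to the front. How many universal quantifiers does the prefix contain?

First replace A → B with ¬A ∨ B; A ↔ B as (¬A ∨ B) ∧ (¬B ∨ A).
  ¬((¬¬(∃p ∃v (¬L(p,v) ∨ ¬H(p,v))) ∨ ¬((∃p L(p,p)) ∧ ¬(∀p F(p)))) ∧ (¬¬((∃p L(p,p)) ∧ ¬(∀p F(p))) ∨ ¬(∃p ∃v (¬L(p,v) ∨ ¬H(p,v)))))
Push ¬ through the quantifiers and connectives to reach negation normal form:
  (∀p ∀v (L(p,v) ∧ H(p,v))) ∧ (∃p L(p,p)) ∧ (∃p ¬F(p)) ∨ ((∀p ¬L(p,p)) ∨ (∀p F(p))) ∧ (∃p ∃v (¬L(p,v) ∨ ¬H(p,v)))
Standardize variables apart so no two quantifiers bind the same name: p↦y, p↦w, p↦w1, p↦b, p↦c, v↦s.
  (∀p ∀v (L(p,v) ∧ H(p,v))) ∧ (∃y L(y,y)) ∧ (∃w ¬F(w)) ∨ ((∀w1 ¬L(w1,w1)) ∨ (∀b F(b))) ∧ (∃c ∃s (¬L(c,s) ∨ ¬H(c,s)))
Extract every quantifier outward, since the variables are now distinct and don't occur free across branches:
  ∀p ∀v ∃y ∃w ∀w1 ∀b ∃c ∃s (L(p,v) ∧ H(p,v) ∧ L(y,y) ∧ ¬F(w) ∨ (¬L(w1,w1) ∨ F(b)) ∧ (¬L(c,s) ∨ ¬H(c,s)))
The prefix is ∀p ∀v ∃y ∃w ∀w1 ∀b ∃c ∃s: 4 universal, 4 existential.

4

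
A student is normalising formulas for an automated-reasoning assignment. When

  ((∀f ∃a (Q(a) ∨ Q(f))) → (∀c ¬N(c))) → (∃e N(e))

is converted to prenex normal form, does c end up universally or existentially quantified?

First replace A → B with ¬A ∨ B.
  ¬(¬(∀f ∃a (Q(a) ∨ Q(f))) ∨ (∀c ¬N(c))) ∨ (∃e N(e))
Drive negations inward (¬∀x A ≡ ∃x ¬A, ¬∃x A ≡ ∀x ¬A, De Morgan for ∧/∨):
  (∀f ∃a (Q(a) ∨ Q(f))) ∧ (∃c N(c)) ∨ (∃e N(e))
All bound variables are already distinct, so no renaming is needed.
Pull the quantifiers to the front (each side's bound variable is not free in the other side):
  ∀f ∃a ∃c ∃e ((Q(a) ∨ Q(f)) ∧ N(c) ∨ N(e))
The quantifier ∀c sits under an odd number of negations (counting the antecedent side of each →), so it flips to ∃c.

existential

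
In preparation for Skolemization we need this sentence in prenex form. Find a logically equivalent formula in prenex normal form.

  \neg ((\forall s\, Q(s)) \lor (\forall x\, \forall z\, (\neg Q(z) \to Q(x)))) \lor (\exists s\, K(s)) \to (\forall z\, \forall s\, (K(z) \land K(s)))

Eliminate → and ↔ using ¬ and ∨.
  \neg (\neg ((\forall s\, Q(s)) \lor (\forall x\, \forall z\, (\neg \neg Q(z) \lor Q(x)))) \lor (\exists s\, K(s))) \lor (\forall z\, \forall s\, (K(z) \land K(s)))
Push ¬ through the quantifiers and connectives to reach negation normal form:
  ((\forall s\, Q(s)) \lor (\forall x\, \forall z\, (Q(z) \lor Q(x)))) \land (\forall s\, \neg K(s)) \lor (\forall z\, \forall s\, (K(z) \land K(s)))
Give each quantifier a distinct variable: s↦z1, z↦y1, s↦t.
  ((\forall s\, Q(s)) \lor (\forall x\, \forall z\, (Q(z) \lor Q(x)))) \land (\forall z1\, \neg K(z1)) \lor (\forall y1\, \forall t\, (K(y1) \land K(t)))
Extract every quantifier outward, since the variables are now distinct and don't occur free across branches:
  \forall s\, \forall x\, \forall z\, \forall z1\, \forall y1\, \forall t\, ((Q(s) \lor Q(z) \lor Q(x)) \land \neg K(z1) \lor K(y1) \land K(t))

\forall s\, \forall x\, \forall z\, \forall z1\, \forall y1\, \forall t\, ((Q(s) \lor Q(z) \lor Q(x)) \land \neg K(z1) \lor K(y1) \land K(t))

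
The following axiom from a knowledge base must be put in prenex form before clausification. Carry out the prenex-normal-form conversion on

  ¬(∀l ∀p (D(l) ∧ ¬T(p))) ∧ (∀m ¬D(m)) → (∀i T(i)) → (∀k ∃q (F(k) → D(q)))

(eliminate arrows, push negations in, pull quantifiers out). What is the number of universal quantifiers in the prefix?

Eliminate → and ↔ using ¬ and ∨.
  ¬(¬(∀l ∀p (D(l) ∧ ¬T(p))) ∧ (∀m ¬D(m))) ∨ ¬(∀i T(i)) ∨ (∀k ∃q (¬F(k) ∨ D(q)))
Push ¬ through the quantifiers and connectives to reach negation normal form:
  (∀l ∀p (D(l) ∧ ¬T(p))) ∨ (∃m D(m)) ∨ (∃i ¬T(i)) ∨ (∀k ∃q (¬F(k) ∨ D(q)))
All bound variables are already distinct, so no renaming is needed.
Extract every quantifier outward, since the variables are now distinct and don't occur free across branches:
  ∀l ∀p ∃m ∃i ∀k ∃q (D(l) ∧ ¬T(p) ∨ D(m) ∨ ¬T(i) ∨ ¬F(k) ∨ D(q))
The prefix is ∀l ∀p ∃m ∃i ∀k ∃q: 3 universal, 3 existential.

3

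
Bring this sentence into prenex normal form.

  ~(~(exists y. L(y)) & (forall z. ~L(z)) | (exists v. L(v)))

Drive negations inward (¬∀x A ≡ ∃x ¬A, ¬∃x A ≡ ∀x ¬A, De Morgan for ∧/∨):
  ((exists y. L(y)) | (exists z. L(z))) & (forall v. ~L(v))
Pull the quantifiers to the front (each side's bound variable is not free in the other side):
  exists y. exists z. forall v. ((L(y) | L(z)) & ~L(v))

exists y. exists z. forall v. ((L(y) | L(z)) & ~L(v))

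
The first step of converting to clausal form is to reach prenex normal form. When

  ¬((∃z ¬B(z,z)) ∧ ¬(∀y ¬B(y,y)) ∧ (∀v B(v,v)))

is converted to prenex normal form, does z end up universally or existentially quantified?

universal

Move each ¬ inward, flipping quantifiers it crosses:
  (∀z B(z,z)) ∨ (∀y ¬B(y,y)) ∨ (∃v ¬B(v,v))
All bound variables are already distinct, so no renaming is needed.
Finally move all quantifiers to the prefix:
  ∀z ∀y ∃v (B(z,z) ∨ ¬B(y,y) ∨ ¬B(v,v))
The quantifier ∃z sits under an odd number of negations, so it flips to ∀z.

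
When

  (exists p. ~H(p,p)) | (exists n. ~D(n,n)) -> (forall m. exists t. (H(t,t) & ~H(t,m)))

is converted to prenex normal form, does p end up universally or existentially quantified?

Rewrite implications/biconditionals: A → B as ¬A ∨ B.
  ~((exists p. ~H(p,p)) | (exists n. ~D(n,n))) | (forall m. exists t. (H(t,t) & ~H(t,m)))
Push ¬ through the quantifiers and connectives to reach negation normal form:
  (forall p. H(p,p)) & (forall n. D(n,n)) | (forall m. exists t. (H(t,t) & ~H(t,m)))
All bound variables are already distinct, so no renaming is needed.
Pull the quantifiers to the front (each side's bound variable is not free in the other side):
  forall p. forall n. forall m. exists t. (H(p,p) & D(n,n) | H(t,t) & ~H(t,m))
The quantifier exists p sits under an odd number of negations (counting the antecedent side of each →), so it flips to forall p.

universal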